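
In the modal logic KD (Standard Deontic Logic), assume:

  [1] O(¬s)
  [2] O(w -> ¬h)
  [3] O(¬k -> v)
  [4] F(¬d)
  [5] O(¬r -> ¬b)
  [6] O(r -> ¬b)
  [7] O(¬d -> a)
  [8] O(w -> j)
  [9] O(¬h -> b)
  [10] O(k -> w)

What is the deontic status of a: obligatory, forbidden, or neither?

Neither

Premise 7 is O(¬d -> a), but O(¬d) is not derivable from the premises, so it does not yield O(a).
No premise or chain of K-axiom applications forces O(a), and none forces O(¬a). So a is neither obligatory nor forbidden under these norms.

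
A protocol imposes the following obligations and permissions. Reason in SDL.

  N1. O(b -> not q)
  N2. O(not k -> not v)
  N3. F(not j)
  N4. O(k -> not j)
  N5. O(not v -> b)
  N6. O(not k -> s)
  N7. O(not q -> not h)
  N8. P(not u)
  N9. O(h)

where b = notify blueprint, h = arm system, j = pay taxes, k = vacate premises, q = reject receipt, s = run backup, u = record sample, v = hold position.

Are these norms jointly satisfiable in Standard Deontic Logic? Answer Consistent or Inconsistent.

Inconsistent

Premise 9 gives O(h).
Premise 7, O(not q -> not h), contraposes to O(h -> q); with O(h) we get O(q).
Premise 1 is O(b -> not q); contrapositively O(q -> not b). Since O(q) holds, K gives O(not b).
The contrapositive of premise 5 (O(not v -> b)) is O(not b -> v), and O(not b) is already established, so O(v).
Premise 2 is O(not k -> not v); contrapositively O(v -> k). Since O(v) holds, K gives O(k).
Applying K to premise 4 (O(k -> not j)) and O(k) yields O(not j).
Yet premise 3 is F(not j), i.e. O(j).
We now have both O(not j) and O(j) — j is simultaneously obligatory and forbidden, violating the D-axiom.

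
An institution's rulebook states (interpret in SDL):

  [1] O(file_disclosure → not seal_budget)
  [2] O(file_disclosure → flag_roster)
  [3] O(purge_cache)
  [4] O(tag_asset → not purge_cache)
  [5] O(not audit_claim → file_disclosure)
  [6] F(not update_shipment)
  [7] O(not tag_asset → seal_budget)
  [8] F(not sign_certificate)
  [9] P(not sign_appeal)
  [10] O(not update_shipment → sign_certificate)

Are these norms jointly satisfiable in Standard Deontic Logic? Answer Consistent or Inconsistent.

Premise 10 is O(not update_shipment → sign_certificate); even if O(sign_certificate) held, inferring O(not update_shipment) would be affirming the consequent — invalid.
So O(not update_shipment) is not derivable, and the apparent clash with O(update_shipment) does not arise.
A world satisfying every obligation exists (e.g. audit_claim=true, file_disclosure=false, flag_roster=false, purge_cache=true, seal_budget=true, sign_appeal=false, sign_certificate=true, tag_asset=false, update_shipment=true); no atom is both obligatory and forbidden, so the set is consistent.

Consistent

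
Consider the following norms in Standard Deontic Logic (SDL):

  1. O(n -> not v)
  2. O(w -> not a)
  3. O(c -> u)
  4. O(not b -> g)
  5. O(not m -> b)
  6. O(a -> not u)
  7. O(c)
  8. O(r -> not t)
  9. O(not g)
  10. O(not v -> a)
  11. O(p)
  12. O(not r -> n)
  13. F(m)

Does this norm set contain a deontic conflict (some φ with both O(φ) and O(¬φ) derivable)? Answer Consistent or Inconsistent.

Premise 4 is O(not b -> g), but O(not b) is not derivable from the premises, so it does not yield O(g).
So O(g) is not derivable, and the apparent clash with O(not g) does not arise.
A world satisfying every obligation exists (e.g. a=false, b=true, c=true, g=false, m=false, n=false, p=true, r=true, t=false, u=true, v=true, w=false); no atom is both obligatory and forbidden, so the set is consistent.

Consistent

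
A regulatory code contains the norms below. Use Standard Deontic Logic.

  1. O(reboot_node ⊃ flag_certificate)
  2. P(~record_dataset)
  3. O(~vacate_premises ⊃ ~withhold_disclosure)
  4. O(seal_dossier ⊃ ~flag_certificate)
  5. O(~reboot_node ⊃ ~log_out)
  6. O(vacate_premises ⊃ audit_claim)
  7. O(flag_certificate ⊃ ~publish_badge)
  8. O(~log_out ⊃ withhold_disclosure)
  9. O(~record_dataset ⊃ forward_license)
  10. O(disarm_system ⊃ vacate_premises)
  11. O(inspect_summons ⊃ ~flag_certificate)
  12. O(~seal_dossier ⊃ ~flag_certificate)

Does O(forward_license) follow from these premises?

Premise 9 is O(~record_dataset ⊃ forward_license), but O(~record_dataset) is not derivable from the premises (the permission P(~record_dataset) asserts only ~O(record_dataset), not O(~record_dataset)), so it does not yield O(forward_license).
No other premise forces O(forward_license). An ideal world satisfying every premise can still have forward_license false, so O(forward_license) is not derivable.

No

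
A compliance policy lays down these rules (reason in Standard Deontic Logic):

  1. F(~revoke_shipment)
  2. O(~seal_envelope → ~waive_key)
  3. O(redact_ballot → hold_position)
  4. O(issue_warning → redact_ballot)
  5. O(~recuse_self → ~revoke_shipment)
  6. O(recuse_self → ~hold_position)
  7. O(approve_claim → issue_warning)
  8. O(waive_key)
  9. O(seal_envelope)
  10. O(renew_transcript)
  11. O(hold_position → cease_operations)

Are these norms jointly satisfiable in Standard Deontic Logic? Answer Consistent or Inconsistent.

Premise 2 is O(~seal_envelope → ~waive_key), but O(~seal_envelope) is not derivable from the premises, so it does not yield O(~waive_key).
So O(~waive_key) is not derivable, and the apparent clash with O(waive_key) does not arise.
A world satisfying every obligation exists (e.g. approve_claim=false, cease_operations=false, hold_position=false, issue_warning=false, recuse_self=true, redact_ballot=false, renew_transcript=true, revoke_shipment=true, seal_envelope=true, waive_key=true); no atom is both obligatory and forbidden, so the set is consistent.

Consistent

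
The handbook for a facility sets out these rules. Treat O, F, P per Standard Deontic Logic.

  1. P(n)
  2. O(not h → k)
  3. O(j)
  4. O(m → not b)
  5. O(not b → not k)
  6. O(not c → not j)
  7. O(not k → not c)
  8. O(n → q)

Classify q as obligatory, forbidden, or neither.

Neither

Premise 8 is O(n → q), but O(n) is not derivable from the premises (the permission P(n) asserts only not O(not n), not O(n)), so it does not yield O(q).
No premise or chain of K-axiom applications forces O(q), and none forces O(not q). So q is neither obligatory nor forbidden under these norms.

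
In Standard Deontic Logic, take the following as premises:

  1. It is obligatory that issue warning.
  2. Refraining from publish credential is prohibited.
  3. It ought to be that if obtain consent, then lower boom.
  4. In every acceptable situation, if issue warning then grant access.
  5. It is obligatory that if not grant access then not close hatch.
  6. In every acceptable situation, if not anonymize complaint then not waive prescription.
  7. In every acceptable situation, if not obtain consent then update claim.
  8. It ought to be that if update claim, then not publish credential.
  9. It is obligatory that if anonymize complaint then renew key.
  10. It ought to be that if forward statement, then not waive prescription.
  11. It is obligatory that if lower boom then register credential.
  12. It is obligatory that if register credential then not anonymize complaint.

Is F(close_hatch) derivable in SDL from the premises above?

No

Premise 5 is O(¬grant_access → ¬close_hatch), but O(¬grant_access) is not derivable from the premises, so it does not yield O(¬close_hatch).
No other premise forces O(¬close_hatch). An ideal world satisfying every premise can still have close_hatch true, so F(close_hatch) is not derivable.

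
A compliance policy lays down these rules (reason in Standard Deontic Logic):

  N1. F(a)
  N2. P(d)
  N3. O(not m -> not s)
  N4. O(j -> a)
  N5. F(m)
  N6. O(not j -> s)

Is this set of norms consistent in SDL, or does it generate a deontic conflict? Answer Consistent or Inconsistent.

Inconsistent

Premise 1, F(a), is equivalent to O(not a).
Premise 4, O(j -> a), contraposes to O(not a -> not j); with O(not a) we get O(not j).
Premise 6 is O(not j -> s); since O(not j), deontic closure gives O(s).
Premise 3 is O(not m -> not s); contrapositively O(s -> m). Since O(s) holds, K gives O(m).
However, F(m) at premise 5 amounts to O(not m).
We now have both O(m) and O(not m) — m is simultaneously obligatory and forbidden, violating the D-axiom.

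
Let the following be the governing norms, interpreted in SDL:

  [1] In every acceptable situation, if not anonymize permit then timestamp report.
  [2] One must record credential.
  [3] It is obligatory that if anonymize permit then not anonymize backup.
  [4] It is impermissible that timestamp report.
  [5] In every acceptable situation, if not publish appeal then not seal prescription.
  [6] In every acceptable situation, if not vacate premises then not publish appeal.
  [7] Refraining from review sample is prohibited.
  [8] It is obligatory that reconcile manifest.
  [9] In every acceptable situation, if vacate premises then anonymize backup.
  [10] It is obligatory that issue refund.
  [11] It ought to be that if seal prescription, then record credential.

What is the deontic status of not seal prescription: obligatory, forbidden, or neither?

Obligatory

Premise 4, F(timestamp_report), is equivalent to O(¬timestamp_report).
The contrapositive of premise 1 (O(¬anonymize_permit → timestamp_report)) is O(¬timestamp_report → anonymize_permit), and O(¬timestamp_report) is already established, so O(anonymize_permit).
From O(anonymize_permit) and premise 3, O(anonymize_permit → ¬anonymize_backup), we obtain O(¬anonymize_backup).
Premise 9 is O(vacate_premises → anonymize_backup); contrapositively O(¬anonymize_backup → ¬vacate_premises). Since O(¬anonymize_backup) holds, K gives O(¬vacate_premises).
Applying K to premise 6 (O(¬vacate_premises → ¬publish_appeal)) and O(¬vacate_premises) yields O(¬publish_appeal).
With premise 5, O(¬publish_appeal → ¬seal_prescription), the K-axiom yields O(¬seal_prescription).
Premises 2, 7, 8, 10, 11 do not contribute to this derivation.
Hence ¬seal_prescription is obligatory.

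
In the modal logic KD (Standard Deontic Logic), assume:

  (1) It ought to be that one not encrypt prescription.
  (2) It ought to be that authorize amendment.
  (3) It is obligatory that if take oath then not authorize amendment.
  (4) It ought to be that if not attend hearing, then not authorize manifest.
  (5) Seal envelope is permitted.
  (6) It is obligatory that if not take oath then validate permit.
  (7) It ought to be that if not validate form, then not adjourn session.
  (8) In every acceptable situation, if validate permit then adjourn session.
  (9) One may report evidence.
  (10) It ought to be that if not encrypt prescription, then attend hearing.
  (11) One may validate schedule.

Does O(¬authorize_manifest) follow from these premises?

No

Premise 4 is O(¬attend_hearing → ¬authorize_manifest), but O(¬attend_hearing) is not derivable from the premises, so it does not yield O(¬authorize_manifest).
No other premise forces O(¬authorize_manifest). An ideal world satisfying every premise can still have ¬authorize_manifest false, so O(¬authorize_manifest) is not derivable.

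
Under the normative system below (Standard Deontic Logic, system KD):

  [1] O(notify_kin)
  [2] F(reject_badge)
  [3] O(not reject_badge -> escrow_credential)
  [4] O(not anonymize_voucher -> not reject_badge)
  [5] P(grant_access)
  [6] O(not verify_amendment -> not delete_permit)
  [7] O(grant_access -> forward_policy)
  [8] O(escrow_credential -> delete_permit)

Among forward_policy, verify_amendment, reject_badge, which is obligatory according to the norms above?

Premise 2 is F(reject_badge), i.e. O(not reject_badge).
Applying K to premise 3 (O(not reject_badge -> escrow_credential)) and O(not reject_badge) yields O(escrow_credential).
From O(escrow_credential) and premise 8, O(escrow_credential -> delete_permit), we obtain O(delete_permit).
Premise 6 is O(not verify_amendment -> not delete_permit); contrapositively O(delete_permit -> verify_amendment). Since O(delete_permit) holds, K gives O(verify_amendment).
So O(verify_amendment) holds — verify_amendment is obligatory. None of the other listed options is made obligatory by any chain of premises.

verify_amendment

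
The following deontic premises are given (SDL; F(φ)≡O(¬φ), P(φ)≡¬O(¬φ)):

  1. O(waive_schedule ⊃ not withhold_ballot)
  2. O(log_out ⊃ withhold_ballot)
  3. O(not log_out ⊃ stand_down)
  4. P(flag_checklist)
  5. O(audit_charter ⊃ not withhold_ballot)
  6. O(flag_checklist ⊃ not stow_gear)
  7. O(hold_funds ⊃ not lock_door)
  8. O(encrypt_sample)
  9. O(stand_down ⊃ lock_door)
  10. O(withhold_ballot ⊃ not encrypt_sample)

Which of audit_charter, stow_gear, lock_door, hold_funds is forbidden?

Premise 8 gives O(encrypt_sample).
The contrapositive of premise 10 (O(withhold_ballot ⊃ not encrypt_sample)) is O(encrypt_sample ⊃ not withhold_ballot), and O(encrypt_sample) is already established, so O(not withhold_ballot).
Premise 2 is O(log_out ⊃ withhold_ballot); contrapositively O(not withhold_ballot ⊃ not log_out). Since O(not withhold_ballot) holds, K gives O(not log_out).
From O(not log_out) and premise 3, O(not log_out ⊃ stand_down), we obtain O(stand_down).
Applying K to premise 9 (O(stand_down ⊃ lock_door)) and O(stand_down) yields O(lock_door).
Premise 7 is O(hold_funds ⊃ not lock_door); contrapositively O(lock_door ⊃ not hold_funds). Since O(lock_door) holds, K gives O(not hold_funds).
So O(not hold_funds) holds, i.e. hold_funds is forbidden. None of the other listed options is forbidden under the premises.

hold_funds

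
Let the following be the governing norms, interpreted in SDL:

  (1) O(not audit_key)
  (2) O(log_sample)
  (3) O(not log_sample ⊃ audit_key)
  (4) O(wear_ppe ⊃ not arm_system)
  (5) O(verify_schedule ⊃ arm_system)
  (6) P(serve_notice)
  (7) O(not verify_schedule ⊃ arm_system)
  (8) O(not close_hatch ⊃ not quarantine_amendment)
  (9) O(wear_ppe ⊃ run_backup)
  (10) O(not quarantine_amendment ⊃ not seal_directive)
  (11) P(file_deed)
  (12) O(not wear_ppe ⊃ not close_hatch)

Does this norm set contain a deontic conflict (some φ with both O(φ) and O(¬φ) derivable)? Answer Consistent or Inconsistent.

Premise 3 is O(not log_sample ⊃ audit_key), but O(not log_sample) is not derivable from the premises, so it does not yield O(audit_key).
So O(audit_key) is not derivable, and the apparent clash with O(not audit_key) does not arise.
A world satisfying every obligation exists (e.g. arm_system=true, audit_key=false, close_hatch=false, file_deed=false, log_sample=true, quarantine_amendment=false, run_backup=false, seal_directive=false, serve_notice=false, verify_schedule=false, wear_ppe=false); no atom is both obligatory and forbidden, so the set is consistent.

Consistent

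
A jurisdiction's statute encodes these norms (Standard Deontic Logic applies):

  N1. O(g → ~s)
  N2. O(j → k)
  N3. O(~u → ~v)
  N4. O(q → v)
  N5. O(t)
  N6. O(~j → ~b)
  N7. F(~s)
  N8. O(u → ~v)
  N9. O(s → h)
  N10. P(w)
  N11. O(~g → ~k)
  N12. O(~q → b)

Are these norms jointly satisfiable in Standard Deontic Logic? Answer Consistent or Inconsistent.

Inconsistent

Premises 3 and 8 cover both cases: O(~u → ~v) and O(u → ~v). Since ~u ∨ u is a tautology, O(~v) follows.
The contrapositive of premise 4 (O(q → v)) is O(~v → ~q), and O(~v) is already established, so O(~q).
With premise 12, O(~q → b), the K-axiom yields O(b).
The contrapositive of premise 6 (O(~j → ~b)) is O(b → j), and O(b) is already established, so O(j).
With premise 2, O(j → k), the K-axiom yields O(k).
The contrapositive of premise 11 (O(~g → ~k)) is O(k → g), and O(k) is already established, so O(g).
Applying K to premise 1 (O(g → ~s)) and O(g) yields O(~s).
Yet premise 7 is F(~s), i.e. O(s).
We now have both O(~s) and O(s) — s is simultaneously obligatory and forbidden, violating the D-axiom.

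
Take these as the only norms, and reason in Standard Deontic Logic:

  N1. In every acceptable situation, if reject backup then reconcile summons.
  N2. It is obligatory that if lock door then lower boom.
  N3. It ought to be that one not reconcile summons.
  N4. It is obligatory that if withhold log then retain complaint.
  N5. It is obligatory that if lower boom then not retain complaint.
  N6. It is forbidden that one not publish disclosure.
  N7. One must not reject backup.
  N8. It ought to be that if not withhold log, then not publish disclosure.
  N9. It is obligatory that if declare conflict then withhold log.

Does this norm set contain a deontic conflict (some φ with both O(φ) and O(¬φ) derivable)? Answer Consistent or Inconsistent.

Premise 1 is O(reject_backup → reconcile_summons), but O(reject_backup) is not derivable from the premises, so it does not yield O(reconcile_summons).
So O(reconcile_summons) is not derivable, and the apparent clash with O(¬reconcile_summons) does not arise.
A world satisfying every obligation exists (e.g. declare_conflict=false, lock_door=false, lower_boom=false, publish_disclosure=true, reconcile_summons=false, reject_backup=false, retain_complaint=true, withhold_log=true); no atom is both obligatory and forbidden, so the set is consistent.

Consistent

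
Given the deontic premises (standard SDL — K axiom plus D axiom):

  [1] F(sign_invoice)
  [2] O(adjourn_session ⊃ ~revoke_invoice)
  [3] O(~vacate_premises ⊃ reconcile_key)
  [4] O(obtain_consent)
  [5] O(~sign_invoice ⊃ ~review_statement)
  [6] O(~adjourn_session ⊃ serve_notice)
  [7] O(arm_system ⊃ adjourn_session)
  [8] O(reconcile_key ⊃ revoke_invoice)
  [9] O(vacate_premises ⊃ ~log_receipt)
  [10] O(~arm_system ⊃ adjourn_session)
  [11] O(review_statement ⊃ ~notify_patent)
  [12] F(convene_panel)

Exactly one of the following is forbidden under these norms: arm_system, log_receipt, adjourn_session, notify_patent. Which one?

Premises 10 and 7 cover both cases: O(~arm_system ⊃ adjourn_session) and O(arm_system ⊃ adjourn_session). Since ~arm_system ∨ arm_system is a tautology, O(adjourn_session) follows.
With premise 2, O(adjourn_session ⊃ ~revoke_invoice), the K-axiom yields O(~revoke_invoice).
Premise 8 is O(reconcile_key ⊃ revoke_invoice); contrapositively O(~revoke_invoice ⊃ ~reconcile_key). Since O(~revoke_invoice) holds, K gives O(~reconcile_key).
Premise 3 is O(~vacate_premises ⊃ reconcile_key); contrapositively O(~reconcile_key ⊃ vacate_premises). Since O(~reconcile_key) holds, K gives O(vacate_premises).
Premise 9 is O(vacate_premises ⊃ ~log_receipt); since O(vacate_premises), deontic closure gives O(~log_receipt).
So O(~log_receipt) holds, i.e. log_receipt is forbidden. None of the other listed options is forbidden under the premises.

log_receipt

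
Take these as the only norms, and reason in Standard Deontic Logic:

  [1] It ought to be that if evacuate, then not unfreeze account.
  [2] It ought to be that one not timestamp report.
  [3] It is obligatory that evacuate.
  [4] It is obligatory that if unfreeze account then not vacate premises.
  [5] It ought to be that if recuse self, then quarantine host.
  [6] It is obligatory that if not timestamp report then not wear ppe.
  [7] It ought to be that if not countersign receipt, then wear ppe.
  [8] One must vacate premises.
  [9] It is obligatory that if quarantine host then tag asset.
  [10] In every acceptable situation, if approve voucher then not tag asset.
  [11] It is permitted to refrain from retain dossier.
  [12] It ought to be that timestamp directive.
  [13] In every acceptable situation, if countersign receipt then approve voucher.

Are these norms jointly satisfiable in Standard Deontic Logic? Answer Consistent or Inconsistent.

Consistent

Premise 4 is O(unfreeze_account → ¬vacate_premises), but O(unfreeze_account) is not derivable from the premises, so it does not yield O(¬vacate_premises).
So O(¬vacate_premises) is not derivable, and the apparent clash with O(vacate_premises) does not arise.
A world satisfying every obligation exists (e.g. approve_voucher=true, countersign_receipt=true, evacuate=true, quarantine_host=false, recuse_self=false, retain_dossier=false, tag_asset=false, timestamp_directive=true, timestamp_report=false, unfreeze_account=false, vacate_premises=true, wear_ppe=false); no atom is both obligatory and forbidden, so the set is consistent.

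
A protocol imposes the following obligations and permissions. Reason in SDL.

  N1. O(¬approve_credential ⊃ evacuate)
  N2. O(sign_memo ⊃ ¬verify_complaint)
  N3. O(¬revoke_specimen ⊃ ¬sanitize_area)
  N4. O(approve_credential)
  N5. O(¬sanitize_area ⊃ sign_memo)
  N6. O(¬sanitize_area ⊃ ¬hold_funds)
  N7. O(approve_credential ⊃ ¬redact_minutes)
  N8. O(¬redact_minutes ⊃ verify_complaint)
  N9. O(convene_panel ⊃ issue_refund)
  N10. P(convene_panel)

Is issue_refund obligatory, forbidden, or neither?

Neither

Premise 9 is O(convene_panel ⊃ issue_refund), but O(convene_panel) is not derivable from the premises (the permission P(convene_panel) asserts only ¬O(¬convene_panel), not O(convene_panel)), so it does not yield O(issue_refund).
No premise or chain of K-axiom applications forces O(issue_refund), and none forces O(¬issue_refund). So issue_refund is neither obligatory nor forbidden under these norms.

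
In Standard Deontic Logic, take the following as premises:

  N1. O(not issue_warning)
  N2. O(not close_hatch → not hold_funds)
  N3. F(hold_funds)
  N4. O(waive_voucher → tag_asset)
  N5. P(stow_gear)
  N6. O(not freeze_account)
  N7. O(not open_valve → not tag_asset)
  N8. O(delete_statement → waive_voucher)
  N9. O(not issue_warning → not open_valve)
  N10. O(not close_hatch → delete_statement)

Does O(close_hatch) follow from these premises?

Premise 1 states O(not issue_warning) outright.
With premise 9, O(not issue_warning → not open_valve), the K-axiom yields O(not open_valve).
From O(not open_valve) and premise 7, O(not open_valve → not tag_asset), we obtain O(not tag_asset).
Premise 4, O(waive_voucher → tag_asset), contraposes to O(not tag_asset → not waive_voucher); with O(not tag_asset) we get O(not waive_voucher).
The contrapositive of premise 8 (O(delete_statement → waive_voucher)) is O(not waive_voucher → not delete_statement), and O(not waive_voucher) is already established, so O(not delete_statement).
The contrapositive of premise 10 (O(not close_hatch → delete_statement)) is O(not delete_statement → close_hatch), and O(not delete_statement) is already established, so O(close_hatch).
Premises 2, 3, 5, 6 do not contribute to this derivation.
So O(close_hatch) follows.

Yes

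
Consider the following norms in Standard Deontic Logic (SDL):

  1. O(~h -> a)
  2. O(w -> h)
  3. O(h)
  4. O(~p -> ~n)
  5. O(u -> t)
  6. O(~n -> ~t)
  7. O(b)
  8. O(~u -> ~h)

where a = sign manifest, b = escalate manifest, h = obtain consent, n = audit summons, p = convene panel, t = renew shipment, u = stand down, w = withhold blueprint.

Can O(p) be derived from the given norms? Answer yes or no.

From premise 3 we have O(h).
The contrapositive of premise 8 (O(~u -> ~h)) is O(h -> u), and O(h) is already established, so O(u).
With premise 5, O(u -> t), the K-axiom yields O(t).
The contrapositive of premise 6 (O(~n -> ~t)) is O(t -> n), and O(t) is already established, so O(n).
Premise 4, O(~p -> ~n), contraposes to O(n -> p); with O(n) we get O(p).
Premises 1, 2, 7 do not contribute to this derivation.
So O(p) follows.

Yes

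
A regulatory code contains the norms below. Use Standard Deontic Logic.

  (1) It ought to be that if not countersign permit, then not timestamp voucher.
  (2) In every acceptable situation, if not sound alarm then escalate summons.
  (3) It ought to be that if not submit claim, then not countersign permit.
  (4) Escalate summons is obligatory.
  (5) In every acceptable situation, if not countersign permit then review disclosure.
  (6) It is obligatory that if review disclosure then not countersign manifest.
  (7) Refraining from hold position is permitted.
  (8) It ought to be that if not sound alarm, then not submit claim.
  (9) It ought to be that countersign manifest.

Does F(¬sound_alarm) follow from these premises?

From premise 9 we have O(countersign_manifest).
The contrapositive of premise 6 (O(review_disclosure → ¬countersign_manifest)) is O(countersign_manifest → ¬review_disclosure), and O(countersign_manifest) is already established, so O(¬review_disclosure).
Premise 5, O(¬countersign_permit → review_disclosure), contraposes to O(¬review_disclosure → countersign_permit); with O(¬review_disclosure) we get O(countersign_permit).
The contrapositive of premise 3 (O(¬submit_claim → ¬countersign_permit)) is O(countersign_permit → submit_claim), and O(countersign_permit) is already established, so O(submit_claim).
The contrapositive of premise 8 (O(¬sound_alarm → ¬submit_claim)) is O(submit_claim → sound_alarm), and O(submit_claim) is already established, so O(sound_alarm).
Premises 1, 2, 4, 7 do not contribute to this derivation.
So O(sound_alarm) holds, i.e. F(¬sound_alarm). The claim follows.

Yes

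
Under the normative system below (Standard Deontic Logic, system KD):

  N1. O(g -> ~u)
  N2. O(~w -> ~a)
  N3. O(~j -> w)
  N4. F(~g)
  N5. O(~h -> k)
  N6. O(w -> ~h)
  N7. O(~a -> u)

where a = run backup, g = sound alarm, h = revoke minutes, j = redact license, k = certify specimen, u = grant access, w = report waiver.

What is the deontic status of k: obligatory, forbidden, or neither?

Obligatory

Premise 4 is F(~g), i.e. O(g).
Applying K to premise 1 (O(g -> ~u)) and O(g) yields O(~u).
Premise 7, O(~a -> u), contraposes to O(~u -> a); with O(~u) we get O(a).
The contrapositive of premise 2 (O(~w -> ~a)) is O(a -> w), and O(a) is already established, so O(w).
Premise 6 is O(w -> ~h); since O(w), deontic closure gives O(~h).
Applying K to premise 5 (O(~h -> k)) and O(~h) yields O(k).
Premise 3 does not contribute to this derivation.
Hence k is obligatory.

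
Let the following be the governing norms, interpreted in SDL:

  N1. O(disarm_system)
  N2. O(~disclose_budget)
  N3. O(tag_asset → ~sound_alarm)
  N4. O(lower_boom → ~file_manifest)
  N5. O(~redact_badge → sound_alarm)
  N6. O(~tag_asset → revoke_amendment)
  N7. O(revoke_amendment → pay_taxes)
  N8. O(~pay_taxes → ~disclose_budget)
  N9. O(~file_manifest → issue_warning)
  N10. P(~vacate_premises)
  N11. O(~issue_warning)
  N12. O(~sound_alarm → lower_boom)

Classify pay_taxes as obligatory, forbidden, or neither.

Obligatory

Premise 11 gives O(~issue_warning).
The contrapositive of premise 9 (O(~file_manifest → issue_warning)) is O(~issue_warning → file_manifest), and O(~issue_warning) is already established, so O(file_manifest).
The contrapositive of premise 4 (O(lower_boom → ~file_manifest)) is O(file_manifest → ~lower_boom), and O(file_manifest) is already established, so O(~lower_boom).
Premise 12 is O(~sound_alarm → lower_boom); contrapositively O(~lower_boom → sound_alarm). Since O(~lower_boom) holds, K gives O(sound_alarm).
Premise 3, O(tag_asset → ~sound_alarm), contraposes to O(sound_alarm → ~tag_asset); with O(sound_alarm) we get O(~tag_asset).
With premise 6, O(~tag_asset → revoke_amendment), the K-axiom yields O(revoke_amendment).
With premise 7, O(revoke_amendment → pay_taxes), the K-axiom yields O(pay_taxes).
Premises 1, 2, 5, 8, 10 do not contribute to this derivation.
Hence pay_taxes is obligatory.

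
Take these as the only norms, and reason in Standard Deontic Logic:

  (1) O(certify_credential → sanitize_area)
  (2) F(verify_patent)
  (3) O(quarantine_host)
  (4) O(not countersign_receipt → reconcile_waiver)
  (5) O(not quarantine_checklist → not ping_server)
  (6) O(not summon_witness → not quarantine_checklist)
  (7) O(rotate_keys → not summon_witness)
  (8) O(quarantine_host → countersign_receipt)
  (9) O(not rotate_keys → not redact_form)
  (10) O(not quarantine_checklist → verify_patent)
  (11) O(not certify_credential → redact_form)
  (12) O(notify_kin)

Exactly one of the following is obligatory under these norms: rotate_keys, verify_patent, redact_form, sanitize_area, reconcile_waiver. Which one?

sanitize_area

Premise 2 is F(verify_patent), i.e. O(not verify_patent).
Premise 10 is O(not quarantine_checklist → verify_patent); contrapositively O(not verify_patent → quarantine_checklist). Since O(not verify_patent) holds, K gives O(quarantine_checklist).
Premise 6, O(not summon_witness → not quarantine_checklist), contraposes to O(quarantine_checklist → summon_witness); with O(quarantine_checklist) we get O(summon_witness).
Premise 7, O(rotate_keys → not summon_witness), contraposes to O(summon_witness → not rotate_keys); with O(summon_witness) we get O(not rotate_keys).
Premise 9 is O(not rotate_keys → not redact_form); since O(not rotate_keys), deontic closure gives O(not redact_form).
Premise 11, O(not certify_credential → redact_form), contraposes to O(not redact_form → certify_credential); with O(not redact_form) we get O(certify_credential).
From O(certify_credential) and premise 1, O(certify_credential → sanitize_area), we obtain O(sanitize_area).
So O(sanitize_area) holds — sanitize_area is obligatory. None of the other listed options is made obligatory by any chain of premises.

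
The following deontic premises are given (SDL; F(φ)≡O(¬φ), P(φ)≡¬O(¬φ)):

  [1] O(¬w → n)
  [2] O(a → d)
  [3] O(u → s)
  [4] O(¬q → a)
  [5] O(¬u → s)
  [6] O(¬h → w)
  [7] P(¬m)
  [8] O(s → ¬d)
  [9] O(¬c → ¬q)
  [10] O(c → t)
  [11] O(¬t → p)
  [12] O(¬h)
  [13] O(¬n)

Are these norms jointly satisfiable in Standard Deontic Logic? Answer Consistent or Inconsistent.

Premise 1 is O(¬w → n), but O(¬w) is not derivable from the premises, so it does not yield O(n).
So O(n) is not derivable, and the apparent clash with O(¬n) does not arise.
A world satisfying every obligation exists (e.g. a=false, c=true, d=false, h=false, m=false, n=false, p=false, q=true, s=true, t=true, u=false, w=true); no atom is both obligatory and forbidden, so the set is consistent.

Consistent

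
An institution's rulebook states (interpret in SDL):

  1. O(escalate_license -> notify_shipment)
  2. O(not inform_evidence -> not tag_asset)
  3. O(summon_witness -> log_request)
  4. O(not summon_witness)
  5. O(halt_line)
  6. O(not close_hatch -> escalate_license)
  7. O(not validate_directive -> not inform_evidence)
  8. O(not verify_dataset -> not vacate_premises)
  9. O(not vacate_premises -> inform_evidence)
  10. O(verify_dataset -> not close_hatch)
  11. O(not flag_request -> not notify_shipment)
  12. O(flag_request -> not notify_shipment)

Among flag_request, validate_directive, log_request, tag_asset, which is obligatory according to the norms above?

validate_directive

Premises 11 and 12 are O(not flag_request -> not notify_shipment) and O(flag_request -> not notify_shipment); every ideal world satisfies not flag_request or flag_request, so in either case not notify_shipment holds — hence O(not notify_shipment).
The contrapositive of premise 1 (O(escalate_license -> notify_shipment)) is O(not notify_shipment -> not escalate_license), and O(not notify_shipment) is already established, so O(not escalate_license).
Premise 6, O(not close_hatch -> escalate_license), contraposes to O(not escalate_license -> close_hatch); with O(not escalate_license) we get O(close_hatch).
The contrapositive of premise 10 (O(verify_dataset -> not close_hatch)) is O(close_hatch -> not verify_dataset), and O(close_hatch) is already established, so O(not verify_dataset).
Applying K to premise 8 (O(not verify_dataset -> not vacate_premises)) and O(not verify_dataset) yields O(not vacate_premises).
With premise 9, O(not vacate_premises -> inform_evidence), the K-axiom yields O(inform_evidence).
Premise 7 is O(not validate_directive -> not inform_evidence); contrapositively O(inform_evidence -> validate_directive). Since O(inform_evidence) holds, K gives O(validate_directive).
So O(validate_directive) holds — validate_directive is obligatory. None of the other listed options is made obligatory by any chain of premises.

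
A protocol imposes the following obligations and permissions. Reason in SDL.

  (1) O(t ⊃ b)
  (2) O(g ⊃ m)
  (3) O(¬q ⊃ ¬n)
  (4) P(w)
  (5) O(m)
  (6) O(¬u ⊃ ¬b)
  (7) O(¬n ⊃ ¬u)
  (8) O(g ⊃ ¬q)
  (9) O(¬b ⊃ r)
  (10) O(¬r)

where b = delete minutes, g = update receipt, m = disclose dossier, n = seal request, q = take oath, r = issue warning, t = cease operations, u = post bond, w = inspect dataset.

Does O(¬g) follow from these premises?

Yes

Premise 10 gives O(¬r).
Premise 9, O(¬b ⊃ r), contraposes to O(¬r ⊃ b); with O(¬r) we get O(b).
Premise 6 is O(¬u ⊃ ¬b); contrapositively O(b ⊃ u). Since O(b) holds, K gives O(u).
The contrapositive of premise 7 (O(¬n ⊃ ¬u)) is O(u ⊃ n), and O(u) is already established, so O(n).
Premise 3, O(¬q ⊃ ¬n), contraposes to O(n ⊃ q); with O(n) we get O(q).
Premise 8 is O(g ⊃ ¬q); contrapositively O(q ⊃ ¬g). Since O(q) holds, K gives O(¬g).
Premises 1, 2, 4, 5 do not contribute to this derivation.
So O(¬g) follows.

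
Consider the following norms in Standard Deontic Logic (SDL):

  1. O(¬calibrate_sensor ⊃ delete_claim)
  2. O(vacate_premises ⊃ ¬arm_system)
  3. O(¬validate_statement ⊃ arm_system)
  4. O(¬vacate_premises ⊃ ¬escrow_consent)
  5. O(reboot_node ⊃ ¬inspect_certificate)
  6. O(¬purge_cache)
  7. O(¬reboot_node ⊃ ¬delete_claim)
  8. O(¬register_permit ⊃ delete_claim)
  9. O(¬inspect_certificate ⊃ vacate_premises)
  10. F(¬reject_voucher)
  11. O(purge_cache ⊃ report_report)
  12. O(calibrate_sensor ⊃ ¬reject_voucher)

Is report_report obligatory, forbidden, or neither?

Premise 11 is O(purge_cache ⊃ report_report), but O(purge_cache) is not derivable from the premises, so it does not yield O(report_report).
No premise or chain of K-axiom applications forces O(report_report), and none forces O(¬report_report). So report_report is neither obligatory nor forbidden under these norms.

Neither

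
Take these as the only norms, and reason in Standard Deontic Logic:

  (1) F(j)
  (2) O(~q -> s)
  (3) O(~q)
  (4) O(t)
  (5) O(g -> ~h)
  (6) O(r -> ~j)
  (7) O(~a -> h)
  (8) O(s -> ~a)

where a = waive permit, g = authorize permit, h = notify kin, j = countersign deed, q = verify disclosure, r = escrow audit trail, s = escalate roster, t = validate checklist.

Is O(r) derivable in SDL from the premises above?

Premise 6 is O(r -> ~j); even if O(~j) held, inferring O(r) would be affirming the consequent — invalid.
No other premise forces O(r). An ideal world satisfying every premise can still have r false, so O(r) is not derivable.

No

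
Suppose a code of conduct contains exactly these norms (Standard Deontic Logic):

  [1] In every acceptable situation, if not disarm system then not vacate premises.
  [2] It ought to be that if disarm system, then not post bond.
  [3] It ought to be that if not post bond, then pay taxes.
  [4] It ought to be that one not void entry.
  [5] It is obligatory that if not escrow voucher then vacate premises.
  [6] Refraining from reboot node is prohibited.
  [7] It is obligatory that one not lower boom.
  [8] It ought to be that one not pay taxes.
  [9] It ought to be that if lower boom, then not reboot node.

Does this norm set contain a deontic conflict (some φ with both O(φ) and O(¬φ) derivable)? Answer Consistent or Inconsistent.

Consistent

Premise 9 is O(lower_boom → ¬reboot_node), but O(lower_boom) is not derivable from the premises, so it does not yield O(¬reboot_node).
So O(¬reboot_node) is not derivable, and the apparent clash with O(reboot_node) does not arise.
A world satisfying every obligation exists (e.g. disarm_system=false, escrow_voucher=true, lower_boom=false, pay_taxes=false, post_bond=true, reboot_node=true, vacate_premises=false, void_entry=false); no atom is both obligatory and forbidden, so the set is consistent.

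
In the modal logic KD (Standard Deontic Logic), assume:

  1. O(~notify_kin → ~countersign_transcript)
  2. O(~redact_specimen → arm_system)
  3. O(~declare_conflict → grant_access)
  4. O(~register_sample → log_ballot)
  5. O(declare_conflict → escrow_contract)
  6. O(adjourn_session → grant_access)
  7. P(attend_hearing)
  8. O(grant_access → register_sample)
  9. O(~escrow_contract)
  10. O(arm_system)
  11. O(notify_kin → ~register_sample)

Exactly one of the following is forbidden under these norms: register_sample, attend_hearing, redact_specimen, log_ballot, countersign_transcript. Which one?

countersign_transcript

Premise 9 states O(~escrow_contract) outright.
Premise 5 is O(declare_conflict → escrow_contract); contrapositively O(~escrow_contract → ~declare_conflict). Since O(~escrow_contract) holds, K gives O(~declare_conflict).
Premise 3 is O(~declare_conflict → grant_access); since O(~declare_conflict), deontic closure gives O(grant_access).
From O(grant_access) and premise 8, O(grant_access → register_sample), we obtain O(register_sample).
Premise 11 is O(notify_kin → ~register_sample); contrapositively O(register_sample → ~notify_kin). Since O(register_sample) holds, K gives O(~notify_kin).
From O(~notify_kin) and premise 1, O(~notify_kin → ~countersign_transcript), we obtain O(~countersign_transcript).
So O(~countersign_transcript) holds, i.e. countersign_transcript is forbidden. None of the other listed options is forbidden under the premises.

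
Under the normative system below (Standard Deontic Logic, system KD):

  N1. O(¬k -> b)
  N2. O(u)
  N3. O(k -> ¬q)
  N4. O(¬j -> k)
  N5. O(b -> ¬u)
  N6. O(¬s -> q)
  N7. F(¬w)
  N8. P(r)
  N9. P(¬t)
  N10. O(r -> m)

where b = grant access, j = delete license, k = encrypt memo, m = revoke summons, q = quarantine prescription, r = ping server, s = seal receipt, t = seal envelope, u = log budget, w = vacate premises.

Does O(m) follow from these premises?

No

Premise 10 is O(r -> m), but O(r) is not derivable from the premises (the permission P(r) asserts only ¬O(¬r), not O(r)), so it does not yield O(m).
No other premise forces O(m). An ideal world satisfying every premise can still have m false, so O(m) is not derivable.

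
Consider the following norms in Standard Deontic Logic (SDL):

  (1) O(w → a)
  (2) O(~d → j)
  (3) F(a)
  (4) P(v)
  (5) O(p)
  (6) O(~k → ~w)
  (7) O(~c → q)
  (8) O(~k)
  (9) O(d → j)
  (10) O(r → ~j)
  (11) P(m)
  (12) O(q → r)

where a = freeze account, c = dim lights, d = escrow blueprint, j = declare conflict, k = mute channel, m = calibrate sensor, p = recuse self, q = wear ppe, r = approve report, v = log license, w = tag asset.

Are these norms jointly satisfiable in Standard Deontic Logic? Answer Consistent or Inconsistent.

Premise 1 is O(w → a), but O(w) is not derivable from the premises, so it does not yield O(a).
So O(a) is not derivable, and the apparent clash with O(~a) does not arise.
A world satisfying every obligation exists (e.g. a=false, c=true, d=false, j=true, k=false, m=false, p=true, q=false, r=false, v=false, w=false); no atom is both obligatory and forbidden, so the set is consistent.

Consistent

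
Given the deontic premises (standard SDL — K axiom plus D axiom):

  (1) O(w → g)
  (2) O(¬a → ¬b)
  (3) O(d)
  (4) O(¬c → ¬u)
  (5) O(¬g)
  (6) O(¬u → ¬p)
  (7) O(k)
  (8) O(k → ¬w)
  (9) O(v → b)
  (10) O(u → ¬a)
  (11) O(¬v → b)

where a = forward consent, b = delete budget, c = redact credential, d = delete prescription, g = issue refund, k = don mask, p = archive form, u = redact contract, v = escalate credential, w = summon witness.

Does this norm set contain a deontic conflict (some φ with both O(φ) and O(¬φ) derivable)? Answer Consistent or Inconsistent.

Premise 1 is O(w → g), but O(w) is not derivable from the premises, so it does not yield O(g).
So O(g) is not derivable, and the apparent clash with O(¬g) does not arise.
A world satisfying every obligation exists (e.g. a=true, b=true, c=false, d=true, g=false, k=true, p=false, u=false, v=false, w=false); no atom is both obligatory and forbidden, so the set is consistent.

Consistent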